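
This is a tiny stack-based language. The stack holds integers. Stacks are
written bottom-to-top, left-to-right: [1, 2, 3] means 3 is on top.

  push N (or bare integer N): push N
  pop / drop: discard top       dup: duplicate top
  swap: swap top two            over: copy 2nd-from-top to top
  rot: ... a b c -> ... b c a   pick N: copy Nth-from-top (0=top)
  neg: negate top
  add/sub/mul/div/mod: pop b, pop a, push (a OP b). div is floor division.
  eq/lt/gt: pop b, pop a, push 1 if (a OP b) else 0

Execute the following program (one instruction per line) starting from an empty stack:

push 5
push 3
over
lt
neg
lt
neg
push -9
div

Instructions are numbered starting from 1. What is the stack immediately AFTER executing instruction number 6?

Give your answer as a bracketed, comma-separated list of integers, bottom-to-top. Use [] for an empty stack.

Step 1 ('push 5'): [5]
Step 2 ('push 3'): [5, 3]
Step 3 ('over'): [5, 3, 5]
Step 4 ('lt'): [5, 1]
Step 5 ('neg'): [5, -1]
Step 6 ('lt'): [0]

Answer: [0]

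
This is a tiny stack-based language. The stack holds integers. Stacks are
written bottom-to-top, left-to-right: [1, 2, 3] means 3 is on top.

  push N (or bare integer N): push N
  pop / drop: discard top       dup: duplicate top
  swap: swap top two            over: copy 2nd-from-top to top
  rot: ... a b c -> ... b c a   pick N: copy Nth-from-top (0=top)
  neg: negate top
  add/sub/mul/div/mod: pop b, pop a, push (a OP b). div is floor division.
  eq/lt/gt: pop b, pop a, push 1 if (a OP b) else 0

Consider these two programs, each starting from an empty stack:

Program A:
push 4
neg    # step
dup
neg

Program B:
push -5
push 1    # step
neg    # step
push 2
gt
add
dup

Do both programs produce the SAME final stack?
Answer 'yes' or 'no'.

Answer: no

Derivation:
Program A trace:
  After 'push 4': [4]
  After 'neg': [-4]
  After 'dup': [-4, -4]
  After 'neg': [-4, 4]
Program A final stack: [-4, 4]

Program B trace:
  After 'push -5': [-5]
  After 'push 1': [-5, 1]
  After 'neg': [-5, -1]
  After 'push 2': [-5, -1, 2]
  After 'gt': [-5, 0]
  After 'add': [-5]
  After 'dup': [-5, -5]
Program B final stack: [-5, -5]
Same: no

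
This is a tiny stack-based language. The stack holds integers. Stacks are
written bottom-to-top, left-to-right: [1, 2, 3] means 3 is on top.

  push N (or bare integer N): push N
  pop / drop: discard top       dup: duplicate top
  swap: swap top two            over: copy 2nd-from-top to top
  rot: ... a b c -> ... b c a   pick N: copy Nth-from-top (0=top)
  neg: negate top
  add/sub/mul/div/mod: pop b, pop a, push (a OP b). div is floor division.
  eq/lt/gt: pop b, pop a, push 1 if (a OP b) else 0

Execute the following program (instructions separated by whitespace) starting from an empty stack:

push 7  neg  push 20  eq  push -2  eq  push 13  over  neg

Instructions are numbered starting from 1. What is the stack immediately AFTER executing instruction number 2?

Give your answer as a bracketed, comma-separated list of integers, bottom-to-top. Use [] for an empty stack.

Answer: [-7]

Derivation:
Step 1 ('push 7'): [7]
Step 2 ('neg'): [-7]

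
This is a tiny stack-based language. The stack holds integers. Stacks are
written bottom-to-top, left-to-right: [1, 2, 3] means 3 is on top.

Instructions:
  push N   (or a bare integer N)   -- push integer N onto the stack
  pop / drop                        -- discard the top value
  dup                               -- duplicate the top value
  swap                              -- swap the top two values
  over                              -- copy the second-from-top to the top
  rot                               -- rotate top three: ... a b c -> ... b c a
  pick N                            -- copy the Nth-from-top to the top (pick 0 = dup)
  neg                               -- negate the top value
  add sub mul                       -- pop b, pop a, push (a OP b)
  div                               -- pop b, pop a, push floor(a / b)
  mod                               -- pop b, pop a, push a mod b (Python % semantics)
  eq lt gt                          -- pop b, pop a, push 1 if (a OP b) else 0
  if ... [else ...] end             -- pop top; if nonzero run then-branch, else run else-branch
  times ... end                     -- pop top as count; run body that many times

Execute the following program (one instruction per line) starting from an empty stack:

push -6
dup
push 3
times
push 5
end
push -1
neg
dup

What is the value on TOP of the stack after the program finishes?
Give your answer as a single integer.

After 'push -6': [-6]
After 'dup': [-6, -6]
After 'push 3': [-6, -6, 3]
After 'times': [-6, -6]
After 'push 5': [-6, -6, 5]
After 'push 5': [-6, -6, 5, 5]
After 'push 5': [-6, -6, 5, 5, 5]
After 'push -1': [-6, -6, 5, 5, 5, -1]
After 'neg': [-6, -6, 5, 5, 5, 1]
After 'dup': [-6, -6, 5, 5, 5, 1, 1]

Answer: 1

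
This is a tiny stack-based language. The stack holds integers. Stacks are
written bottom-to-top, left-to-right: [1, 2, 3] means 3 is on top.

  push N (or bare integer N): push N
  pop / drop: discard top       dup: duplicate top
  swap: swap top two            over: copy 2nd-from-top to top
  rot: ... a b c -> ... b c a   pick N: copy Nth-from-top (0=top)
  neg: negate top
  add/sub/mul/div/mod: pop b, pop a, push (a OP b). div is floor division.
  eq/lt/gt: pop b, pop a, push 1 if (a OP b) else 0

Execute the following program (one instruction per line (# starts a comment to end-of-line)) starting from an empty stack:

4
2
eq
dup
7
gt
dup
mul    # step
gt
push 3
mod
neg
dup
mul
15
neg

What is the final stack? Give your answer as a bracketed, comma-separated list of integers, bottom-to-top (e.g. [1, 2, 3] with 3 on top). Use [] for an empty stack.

After 'push 4': [4]
After 'push 2': [4, 2]
After 'eq': [0]
After 'dup': [0, 0]
After 'push 7': [0, 0, 7]
After 'gt': [0, 0]
After 'dup': [0, 0, 0]
After 'mul': [0, 0]
After 'gt': [0]
After 'push 3': [0, 3]
After 'mod': [0]
After 'neg': [0]
After 'dup': [0, 0]
After 'mul': [0]
After 'push 15': [0, 15]
After 'neg': [0, -15]

Answer: [0, -15]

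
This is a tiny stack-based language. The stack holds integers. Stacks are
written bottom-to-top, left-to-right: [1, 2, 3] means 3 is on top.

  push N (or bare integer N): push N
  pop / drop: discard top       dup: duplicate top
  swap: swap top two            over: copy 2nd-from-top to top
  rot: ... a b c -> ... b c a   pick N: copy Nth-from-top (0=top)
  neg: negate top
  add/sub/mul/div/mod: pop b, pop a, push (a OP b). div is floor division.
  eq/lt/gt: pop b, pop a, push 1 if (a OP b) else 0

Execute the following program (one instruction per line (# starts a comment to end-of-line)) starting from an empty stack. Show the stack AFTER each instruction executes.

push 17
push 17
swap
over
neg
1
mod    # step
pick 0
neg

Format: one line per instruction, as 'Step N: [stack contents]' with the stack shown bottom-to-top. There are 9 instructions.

Step 1: [17]
Step 2: [17, 17]
Step 3: [17, 17]
Step 4: [17, 17, 17]
Step 5: [17, 17, -17]
Step 6: [17, 17, -17, 1]
Step 7: [17, 17, 0]
Step 8: [17, 17, 0, 0]
Step 9: [17, 17, 0, 0]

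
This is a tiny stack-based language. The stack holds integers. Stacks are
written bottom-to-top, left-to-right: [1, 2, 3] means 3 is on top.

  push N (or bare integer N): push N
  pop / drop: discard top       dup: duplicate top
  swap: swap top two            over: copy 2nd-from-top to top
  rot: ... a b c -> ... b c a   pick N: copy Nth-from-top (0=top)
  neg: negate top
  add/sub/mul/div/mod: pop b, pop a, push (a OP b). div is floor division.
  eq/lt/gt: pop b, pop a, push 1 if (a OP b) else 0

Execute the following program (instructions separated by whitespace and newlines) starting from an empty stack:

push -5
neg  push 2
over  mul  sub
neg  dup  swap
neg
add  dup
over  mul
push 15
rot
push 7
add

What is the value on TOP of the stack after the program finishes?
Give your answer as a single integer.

Answer: 7

Derivation:
After 'push -5': [-5]
After 'neg': [5]
After 'push 2': [5, 2]
After 'over': [5, 2, 5]
After 'mul': [5, 10]
After 'sub': [-5]
After 'neg': [5]
After 'dup': [5, 5]
After 'swap': [5, 5]
After 'neg': [5, -5]
After 'add': [0]
After 'dup': [0, 0]
After 'over': [0, 0, 0]
After 'mul': [0, 0]
After 'push 15': [0, 0, 15]
After 'rot': [0, 15, 0]
After 'push 7': [0, 15, 0, 7]
After 'add': [0, 15, 7]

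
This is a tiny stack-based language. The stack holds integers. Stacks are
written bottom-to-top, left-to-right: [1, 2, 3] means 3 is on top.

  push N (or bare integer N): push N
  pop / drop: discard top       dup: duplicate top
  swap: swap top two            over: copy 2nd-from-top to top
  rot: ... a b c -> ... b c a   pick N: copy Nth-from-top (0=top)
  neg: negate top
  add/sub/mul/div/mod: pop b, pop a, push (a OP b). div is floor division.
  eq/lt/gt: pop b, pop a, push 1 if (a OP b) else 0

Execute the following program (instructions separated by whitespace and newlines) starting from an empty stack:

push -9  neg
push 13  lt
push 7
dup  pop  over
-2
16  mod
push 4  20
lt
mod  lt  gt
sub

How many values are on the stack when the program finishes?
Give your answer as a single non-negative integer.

Answer: 1

Derivation:
After 'push -9': stack = [-9] (depth 1)
After 'neg': stack = [9] (depth 1)
After 'push 13': stack = [9, 13] (depth 2)
After 'lt': stack = [1] (depth 1)
After 'push 7': stack = [1, 7] (depth 2)
After 'dup': stack = [1, 7, 7] (depth 3)
After 'pop': stack = [1, 7] (depth 2)
After 'over': stack = [1, 7, 1] (depth 3)
After 'push -2': stack = [1, 7, 1, -2] (depth 4)
After 'push 16': stack = [1, 7, 1, -2, 16] (depth 5)
After 'mod': stack = [1, 7, 1, 14] (depth 4)
After 'push 4': stack = [1, 7, 1, 14, 4] (depth 5)
After 'push 20': stack = [1, 7, 1, 14, 4, 20] (depth 6)
After 'lt': stack = [1, 7, 1, 14, 1] (depth 5)
After 'mod': stack = [1, 7, 1, 0] (depth 4)
After 'lt': stack = [1, 7, 0] (depth 3)
After 'gt': stack = [1, 1] (depth 2)
After 'sub': stack = [0] (depth 1)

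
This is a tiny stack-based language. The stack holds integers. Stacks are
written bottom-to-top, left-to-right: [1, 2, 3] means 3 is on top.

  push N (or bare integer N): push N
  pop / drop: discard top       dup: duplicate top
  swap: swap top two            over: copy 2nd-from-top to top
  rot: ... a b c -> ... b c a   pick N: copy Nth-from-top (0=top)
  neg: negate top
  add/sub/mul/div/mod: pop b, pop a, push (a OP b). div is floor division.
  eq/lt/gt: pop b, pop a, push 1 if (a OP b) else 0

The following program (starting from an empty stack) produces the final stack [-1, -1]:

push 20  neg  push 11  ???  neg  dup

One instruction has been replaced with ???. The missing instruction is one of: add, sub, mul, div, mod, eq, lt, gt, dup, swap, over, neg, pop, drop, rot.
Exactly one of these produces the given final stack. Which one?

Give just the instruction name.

Stack before ???: [-20, 11]
Stack after ???:  [1]
The instruction that transforms [-20, 11] -> [1] is: lt

Answer: lt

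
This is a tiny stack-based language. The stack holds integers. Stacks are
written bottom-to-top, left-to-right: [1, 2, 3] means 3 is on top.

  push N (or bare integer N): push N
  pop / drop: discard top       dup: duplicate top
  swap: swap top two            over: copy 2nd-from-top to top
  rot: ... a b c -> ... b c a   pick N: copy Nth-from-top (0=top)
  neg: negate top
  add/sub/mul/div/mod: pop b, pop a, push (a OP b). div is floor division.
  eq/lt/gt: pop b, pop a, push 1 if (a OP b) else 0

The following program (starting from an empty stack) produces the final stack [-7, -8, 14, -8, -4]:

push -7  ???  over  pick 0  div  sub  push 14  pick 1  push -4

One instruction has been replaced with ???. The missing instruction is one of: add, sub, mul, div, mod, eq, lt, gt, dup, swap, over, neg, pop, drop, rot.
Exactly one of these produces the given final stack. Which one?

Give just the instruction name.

Stack before ???: [-7]
Stack after ???:  [-7, -7]
The instruction that transforms [-7] -> [-7, -7] is: dup

Answer: dup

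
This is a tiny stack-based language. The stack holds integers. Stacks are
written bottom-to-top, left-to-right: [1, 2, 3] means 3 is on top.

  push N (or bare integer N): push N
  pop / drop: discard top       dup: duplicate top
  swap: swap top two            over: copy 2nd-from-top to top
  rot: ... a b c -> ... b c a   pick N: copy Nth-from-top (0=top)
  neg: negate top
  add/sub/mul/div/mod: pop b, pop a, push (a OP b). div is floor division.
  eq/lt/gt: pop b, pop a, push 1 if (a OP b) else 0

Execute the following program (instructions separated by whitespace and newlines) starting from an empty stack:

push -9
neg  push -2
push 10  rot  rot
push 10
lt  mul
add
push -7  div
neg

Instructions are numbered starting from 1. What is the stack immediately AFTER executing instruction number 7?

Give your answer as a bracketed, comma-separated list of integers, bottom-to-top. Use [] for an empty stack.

Answer: [10, 9, -2, 10]

Derivation:
Step 1 ('push -9'): [-9]
Step 2 ('neg'): [9]
Step 3 ('push -2'): [9, -2]
Step 4 ('push 10'): [9, -2, 10]
Step 5 ('rot'): [-2, 10, 9]
Step 6 ('rot'): [10, 9, -2]
Step 7 ('push 10'): [10, 9, -2, 10]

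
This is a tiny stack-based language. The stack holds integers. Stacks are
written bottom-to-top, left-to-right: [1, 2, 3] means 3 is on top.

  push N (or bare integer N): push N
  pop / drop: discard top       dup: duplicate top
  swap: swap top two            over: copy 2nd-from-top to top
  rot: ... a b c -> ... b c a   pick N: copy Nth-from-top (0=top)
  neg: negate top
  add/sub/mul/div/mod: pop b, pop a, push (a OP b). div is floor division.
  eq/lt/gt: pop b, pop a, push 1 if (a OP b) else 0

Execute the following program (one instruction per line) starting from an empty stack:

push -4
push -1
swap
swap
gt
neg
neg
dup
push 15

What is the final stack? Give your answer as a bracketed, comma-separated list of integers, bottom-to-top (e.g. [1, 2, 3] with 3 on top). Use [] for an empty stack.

Answer: [0, 0, 15]

Derivation:
After 'push -4': [-4]
After 'push -1': [-4, -1]
After 'swap': [-1, -4]
After 'swap': [-4, -1]
After 'gt': [0]
After 'neg': [0]
After 'neg': [0]
After 'dup': [0, 0]
After 'push 15': [0, 0, 15]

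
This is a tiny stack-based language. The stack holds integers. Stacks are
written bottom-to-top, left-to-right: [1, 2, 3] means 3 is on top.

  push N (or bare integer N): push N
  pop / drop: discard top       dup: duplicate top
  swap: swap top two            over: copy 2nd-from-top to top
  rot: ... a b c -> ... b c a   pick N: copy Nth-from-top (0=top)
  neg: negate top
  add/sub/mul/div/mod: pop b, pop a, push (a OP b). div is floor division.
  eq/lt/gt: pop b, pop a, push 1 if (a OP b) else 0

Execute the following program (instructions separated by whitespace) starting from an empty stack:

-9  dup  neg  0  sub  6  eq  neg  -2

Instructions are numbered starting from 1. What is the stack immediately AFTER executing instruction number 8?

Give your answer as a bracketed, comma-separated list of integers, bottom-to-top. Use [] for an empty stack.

Step 1 ('-9'): [-9]
Step 2 ('dup'): [-9, -9]
Step 3 ('neg'): [-9, 9]
Step 4 ('0'): [-9, 9, 0]
Step 5 ('sub'): [-9, 9]
Step 6 ('6'): [-9, 9, 6]
Step 7 ('eq'): [-9, 0]
Step 8 ('neg'): [-9, 0]

Answer: [-9, 0]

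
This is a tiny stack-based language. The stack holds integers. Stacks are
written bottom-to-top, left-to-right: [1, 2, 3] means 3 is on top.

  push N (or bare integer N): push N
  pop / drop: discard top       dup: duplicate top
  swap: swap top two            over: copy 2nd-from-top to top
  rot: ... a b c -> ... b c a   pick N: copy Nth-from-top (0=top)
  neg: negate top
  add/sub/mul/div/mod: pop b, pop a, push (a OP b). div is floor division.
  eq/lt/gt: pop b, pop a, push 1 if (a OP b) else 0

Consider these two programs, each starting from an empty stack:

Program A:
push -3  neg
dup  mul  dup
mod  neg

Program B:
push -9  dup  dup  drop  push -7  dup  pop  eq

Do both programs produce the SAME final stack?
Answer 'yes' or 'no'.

Program A trace:
  After 'push -3': [-3]
  After 'neg': [3]
  After 'dup': [3, 3]
  After 'mul': [9]
  After 'dup': [9, 9]
  After 'mod': [0]
  After 'neg': [0]
Program A final stack: [0]

Program B trace:
  After 'push -9': [-9]
  After 'dup': [-9, -9]
  After 'dup': [-9, -9, -9]
  After 'drop': [-9, -9]
  After 'push -7': [-9, -9, -7]
  After 'dup': [-9, -9, -7, -7]
  After 'pop': [-9, -9, -7]
  After 'eq': [-9, 0]
Program B final stack: [-9, 0]
Same: no

Answer: no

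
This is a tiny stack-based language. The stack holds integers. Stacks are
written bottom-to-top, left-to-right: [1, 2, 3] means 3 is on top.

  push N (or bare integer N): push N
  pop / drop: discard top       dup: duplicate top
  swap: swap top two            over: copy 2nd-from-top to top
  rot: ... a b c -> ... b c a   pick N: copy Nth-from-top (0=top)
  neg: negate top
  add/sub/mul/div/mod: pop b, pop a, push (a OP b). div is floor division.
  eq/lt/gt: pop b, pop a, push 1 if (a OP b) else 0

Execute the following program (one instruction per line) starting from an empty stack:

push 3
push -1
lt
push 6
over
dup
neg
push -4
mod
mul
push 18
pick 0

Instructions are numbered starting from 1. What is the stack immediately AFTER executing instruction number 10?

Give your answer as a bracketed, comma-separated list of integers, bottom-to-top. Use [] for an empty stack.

Answer: [0, 6, 0]

Derivation:
Step 1 ('push 3'): [3]
Step 2 ('push -1'): [3, -1]
Step 3 ('lt'): [0]
Step 4 ('push 6'): [0, 6]
Step 5 ('over'): [0, 6, 0]
Step 6 ('dup'): [0, 6, 0, 0]
Step 7 ('neg'): [0, 6, 0, 0]
Step 8 ('push -4'): [0, 6, 0, 0, -4]
Step 9 ('mod'): [0, 6, 0, 0]
Step 10 ('mul'): [0, 6, 0]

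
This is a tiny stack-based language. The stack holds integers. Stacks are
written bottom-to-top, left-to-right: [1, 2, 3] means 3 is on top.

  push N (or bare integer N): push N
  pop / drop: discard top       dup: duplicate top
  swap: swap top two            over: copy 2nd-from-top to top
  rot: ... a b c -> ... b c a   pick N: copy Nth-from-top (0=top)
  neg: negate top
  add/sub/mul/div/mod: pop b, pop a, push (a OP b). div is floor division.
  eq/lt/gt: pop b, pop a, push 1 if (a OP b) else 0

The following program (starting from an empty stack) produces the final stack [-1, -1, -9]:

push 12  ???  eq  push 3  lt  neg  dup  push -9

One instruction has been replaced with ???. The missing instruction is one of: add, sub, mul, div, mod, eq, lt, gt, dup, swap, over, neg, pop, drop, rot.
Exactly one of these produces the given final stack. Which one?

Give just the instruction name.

Stack before ???: [12]
Stack after ???:  [12, 12]
The instruction that transforms [12] -> [12, 12] is: dup

Answer: dup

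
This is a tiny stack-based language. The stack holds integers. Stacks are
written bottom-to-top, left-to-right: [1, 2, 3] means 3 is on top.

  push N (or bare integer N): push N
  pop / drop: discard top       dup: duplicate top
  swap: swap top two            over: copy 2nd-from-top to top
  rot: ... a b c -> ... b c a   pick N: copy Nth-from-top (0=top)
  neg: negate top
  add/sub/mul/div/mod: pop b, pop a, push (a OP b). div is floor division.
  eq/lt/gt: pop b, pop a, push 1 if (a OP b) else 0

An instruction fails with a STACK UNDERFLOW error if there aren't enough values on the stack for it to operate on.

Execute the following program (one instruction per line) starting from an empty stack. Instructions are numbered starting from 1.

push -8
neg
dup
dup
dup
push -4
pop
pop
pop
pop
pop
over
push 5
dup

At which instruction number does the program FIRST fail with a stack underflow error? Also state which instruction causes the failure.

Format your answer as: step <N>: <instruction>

Answer: step 12: over

Derivation:
Step 1 ('push -8'): stack = [-8], depth = 1
Step 2 ('neg'): stack = [8], depth = 1
Step 3 ('dup'): stack = [8, 8], depth = 2
Step 4 ('dup'): stack = [8, 8, 8], depth = 3
Step 5 ('dup'): stack = [8, 8, 8, 8], depth = 4
Step 6 ('push -4'): stack = [8, 8, 8, 8, -4], depth = 5
Step 7 ('pop'): stack = [8, 8, 8, 8], depth = 4
Step 8 ('pop'): stack = [8, 8, 8], depth = 3
Step 9 ('pop'): stack = [8, 8], depth = 2
Step 10 ('pop'): stack = [8], depth = 1
Step 11 ('pop'): stack = [], depth = 0
Step 12 ('over'): needs 2 value(s) but depth is 0 — STACK UNDERFLOW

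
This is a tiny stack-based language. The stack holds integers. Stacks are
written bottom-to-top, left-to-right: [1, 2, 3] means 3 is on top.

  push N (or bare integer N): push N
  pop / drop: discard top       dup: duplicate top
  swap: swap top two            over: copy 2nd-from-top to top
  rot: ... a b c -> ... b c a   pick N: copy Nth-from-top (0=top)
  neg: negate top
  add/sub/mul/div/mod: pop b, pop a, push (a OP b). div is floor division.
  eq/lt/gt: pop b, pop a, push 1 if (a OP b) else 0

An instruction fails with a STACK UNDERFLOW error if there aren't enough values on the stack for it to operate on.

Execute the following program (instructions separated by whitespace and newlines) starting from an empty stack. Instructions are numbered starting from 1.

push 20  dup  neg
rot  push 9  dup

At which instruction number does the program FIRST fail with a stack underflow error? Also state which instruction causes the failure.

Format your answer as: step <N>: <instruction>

Step 1 ('push 20'): stack = [20], depth = 1
Step 2 ('dup'): stack = [20, 20], depth = 2
Step 3 ('neg'): stack = [20, -20], depth = 2
Step 4 ('rot'): needs 3 value(s) but depth is 2 — STACK UNDERFLOW

Answer: step 4: rot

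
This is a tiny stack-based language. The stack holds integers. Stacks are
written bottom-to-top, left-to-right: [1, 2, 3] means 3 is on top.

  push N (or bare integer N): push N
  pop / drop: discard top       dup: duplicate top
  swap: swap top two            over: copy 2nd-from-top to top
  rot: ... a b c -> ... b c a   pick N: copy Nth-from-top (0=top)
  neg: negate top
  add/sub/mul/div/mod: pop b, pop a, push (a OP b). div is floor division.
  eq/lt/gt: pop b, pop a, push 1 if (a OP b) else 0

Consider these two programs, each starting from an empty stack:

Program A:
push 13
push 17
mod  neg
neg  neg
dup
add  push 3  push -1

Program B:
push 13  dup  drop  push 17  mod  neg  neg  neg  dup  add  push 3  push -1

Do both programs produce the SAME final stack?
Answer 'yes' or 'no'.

Answer: yes

Derivation:
Program A trace:
  After 'push 13': [13]
  After 'push 17': [13, 17]
  After 'mod': [13]
  After 'neg': [-13]
  After 'neg': [13]
  After 'neg': [-13]
  After 'dup': [-13, -13]
  After 'add': [-26]
  After 'push 3': [-26, 3]
  After 'push -1': [-26, 3, -1]
Program A final stack: [-26, 3, -1]

Program B trace:
  After 'push 13': [13]
  After 'dup': [13, 13]
  After 'drop': [13]
  After 'push 17': [13, 17]
  After 'mod': [13]
  After 'neg': [-13]
  After 'neg': [13]
  After 'neg': [-13]
  After 'dup': [-13, -13]
  After 'add': [-26]
  After 'push 3': [-26, 3]
  After 'push -1': [-26, 3, -1]
Program B final stack: [-26, 3, -1]
Same: yes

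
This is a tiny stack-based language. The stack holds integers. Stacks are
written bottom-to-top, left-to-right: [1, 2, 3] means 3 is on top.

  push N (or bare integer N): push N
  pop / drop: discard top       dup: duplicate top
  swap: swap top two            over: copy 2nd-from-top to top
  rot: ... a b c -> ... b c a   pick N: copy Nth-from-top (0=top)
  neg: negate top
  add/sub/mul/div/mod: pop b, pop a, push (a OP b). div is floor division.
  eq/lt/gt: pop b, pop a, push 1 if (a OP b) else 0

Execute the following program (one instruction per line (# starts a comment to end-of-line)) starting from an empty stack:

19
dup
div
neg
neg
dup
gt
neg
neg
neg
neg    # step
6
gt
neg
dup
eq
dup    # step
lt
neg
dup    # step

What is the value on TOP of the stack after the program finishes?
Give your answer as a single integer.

After 'push 19': [19]
After 'dup': [19, 19]
After 'div': [1]
After 'neg': [-1]
After 'neg': [1]
After 'dup': [1, 1]
After 'gt': [0]
After 'neg': [0]
After 'neg': [0]
After 'neg': [0]
After 'neg': [0]
After 'push 6': [0, 6]
After 'gt': [0]
After 'neg': [0]
After 'dup': [0, 0]
After 'eq': [1]
After 'dup': [1, 1]
After 'lt': [0]
After 'neg': [0]
After 'dup': [0, 0]

Answer: 0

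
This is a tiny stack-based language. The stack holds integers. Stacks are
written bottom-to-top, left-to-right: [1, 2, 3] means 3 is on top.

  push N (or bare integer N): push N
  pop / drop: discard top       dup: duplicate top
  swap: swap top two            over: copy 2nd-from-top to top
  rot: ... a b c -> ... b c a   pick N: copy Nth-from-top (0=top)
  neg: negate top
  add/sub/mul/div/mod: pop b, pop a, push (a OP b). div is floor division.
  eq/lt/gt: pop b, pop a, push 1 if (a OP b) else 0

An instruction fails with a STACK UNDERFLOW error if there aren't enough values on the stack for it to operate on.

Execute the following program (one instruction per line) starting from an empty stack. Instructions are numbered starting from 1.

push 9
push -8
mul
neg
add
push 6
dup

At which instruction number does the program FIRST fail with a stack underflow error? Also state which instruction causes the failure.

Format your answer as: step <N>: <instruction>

Answer: step 5: add

Derivation:
Step 1 ('push 9'): stack = [9], depth = 1
Step 2 ('push -8'): stack = [9, -8], depth = 2
Step 3 ('mul'): stack = [-72], depth = 1
Step 4 ('neg'): stack = [72], depth = 1
Step 5 ('add'): needs 2 value(s) but depth is 1 — STACK UNDERFLOW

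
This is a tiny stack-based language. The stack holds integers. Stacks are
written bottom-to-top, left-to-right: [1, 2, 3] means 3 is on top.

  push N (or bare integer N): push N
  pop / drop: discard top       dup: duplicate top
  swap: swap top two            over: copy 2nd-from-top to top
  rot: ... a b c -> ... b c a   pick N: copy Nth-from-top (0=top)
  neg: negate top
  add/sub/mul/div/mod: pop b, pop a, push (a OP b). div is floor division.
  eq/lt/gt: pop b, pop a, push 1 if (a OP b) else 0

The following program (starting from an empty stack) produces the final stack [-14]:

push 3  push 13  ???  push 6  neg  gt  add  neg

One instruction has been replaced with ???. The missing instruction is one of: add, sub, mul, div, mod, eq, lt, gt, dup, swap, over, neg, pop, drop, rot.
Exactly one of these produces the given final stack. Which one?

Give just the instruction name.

Stack before ???: [3, 13]
Stack after ???:  [13, 3]
The instruction that transforms [3, 13] -> [13, 3] is: swap

Answer: swap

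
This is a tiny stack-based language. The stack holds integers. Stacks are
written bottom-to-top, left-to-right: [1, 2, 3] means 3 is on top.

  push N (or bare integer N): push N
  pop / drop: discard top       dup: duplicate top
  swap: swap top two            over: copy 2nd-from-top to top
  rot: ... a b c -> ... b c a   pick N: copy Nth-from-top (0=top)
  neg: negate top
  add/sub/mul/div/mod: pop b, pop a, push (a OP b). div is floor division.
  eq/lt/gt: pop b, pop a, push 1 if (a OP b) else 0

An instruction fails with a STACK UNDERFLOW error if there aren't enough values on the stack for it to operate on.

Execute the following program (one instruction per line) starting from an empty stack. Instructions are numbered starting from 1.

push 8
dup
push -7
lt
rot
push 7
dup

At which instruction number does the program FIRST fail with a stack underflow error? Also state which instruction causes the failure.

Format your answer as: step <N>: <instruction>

Answer: step 5: rot

Derivation:
Step 1 ('push 8'): stack = [8], depth = 1
Step 2 ('dup'): stack = [8, 8], depth = 2
Step 3 ('push -7'): stack = [8, 8, -7], depth = 3
Step 4 ('lt'): stack = [8, 0], depth = 2
Step 5 ('rot'): needs 3 value(s) but depth is 2 — STACK UNDERFLOW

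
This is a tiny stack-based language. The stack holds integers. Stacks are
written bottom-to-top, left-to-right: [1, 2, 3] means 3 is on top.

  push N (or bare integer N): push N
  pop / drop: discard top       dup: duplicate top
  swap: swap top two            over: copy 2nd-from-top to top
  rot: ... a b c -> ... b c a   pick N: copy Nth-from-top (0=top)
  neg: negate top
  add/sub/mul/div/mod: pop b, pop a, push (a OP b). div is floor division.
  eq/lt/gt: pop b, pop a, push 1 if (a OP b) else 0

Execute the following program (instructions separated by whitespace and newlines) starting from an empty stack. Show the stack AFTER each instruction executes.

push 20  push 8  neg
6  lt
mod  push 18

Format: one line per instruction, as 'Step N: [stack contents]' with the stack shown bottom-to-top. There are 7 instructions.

Step 1: [20]
Step 2: [20, 8]
Step 3: [20, -8]
Step 4: [20, -8, 6]
Step 5: [20, 1]
Step 6: [0]
Step 7: [0, 18]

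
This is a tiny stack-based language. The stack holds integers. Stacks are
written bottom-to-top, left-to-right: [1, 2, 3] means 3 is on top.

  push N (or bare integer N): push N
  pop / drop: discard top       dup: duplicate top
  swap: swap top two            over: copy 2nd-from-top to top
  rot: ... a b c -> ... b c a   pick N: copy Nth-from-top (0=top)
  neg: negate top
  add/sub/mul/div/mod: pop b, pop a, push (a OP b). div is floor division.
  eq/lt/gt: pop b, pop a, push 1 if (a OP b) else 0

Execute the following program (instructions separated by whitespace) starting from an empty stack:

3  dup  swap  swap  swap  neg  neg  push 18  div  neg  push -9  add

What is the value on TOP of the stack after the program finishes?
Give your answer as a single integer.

After 'push 3': [3]
After 'dup': [3, 3]
After 'swap': [3, 3]
After 'swap': [3, 3]
After 'swap': [3, 3]
After 'neg': [3, -3]
After 'neg': [3, 3]
After 'push 18': [3, 3, 18]
After 'div': [3, 0]
After 'neg': [3, 0]
After 'push -9': [3, 0, -9]
After 'add': [3, -9]

Answer: -9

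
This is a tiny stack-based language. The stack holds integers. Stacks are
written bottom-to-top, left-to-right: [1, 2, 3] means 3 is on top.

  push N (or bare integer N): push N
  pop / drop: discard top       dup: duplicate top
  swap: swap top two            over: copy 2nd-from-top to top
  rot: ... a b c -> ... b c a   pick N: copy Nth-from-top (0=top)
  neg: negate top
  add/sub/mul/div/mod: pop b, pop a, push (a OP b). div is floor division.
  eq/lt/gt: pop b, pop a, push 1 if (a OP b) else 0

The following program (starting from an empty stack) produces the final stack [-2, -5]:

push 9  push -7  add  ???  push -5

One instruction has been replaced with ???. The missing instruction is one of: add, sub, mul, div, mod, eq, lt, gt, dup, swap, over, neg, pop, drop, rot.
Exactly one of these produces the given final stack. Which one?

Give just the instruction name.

Stack before ???: [2]
Stack after ???:  [-2]
The instruction that transforms [2] -> [-2] is: neg

Answer: neg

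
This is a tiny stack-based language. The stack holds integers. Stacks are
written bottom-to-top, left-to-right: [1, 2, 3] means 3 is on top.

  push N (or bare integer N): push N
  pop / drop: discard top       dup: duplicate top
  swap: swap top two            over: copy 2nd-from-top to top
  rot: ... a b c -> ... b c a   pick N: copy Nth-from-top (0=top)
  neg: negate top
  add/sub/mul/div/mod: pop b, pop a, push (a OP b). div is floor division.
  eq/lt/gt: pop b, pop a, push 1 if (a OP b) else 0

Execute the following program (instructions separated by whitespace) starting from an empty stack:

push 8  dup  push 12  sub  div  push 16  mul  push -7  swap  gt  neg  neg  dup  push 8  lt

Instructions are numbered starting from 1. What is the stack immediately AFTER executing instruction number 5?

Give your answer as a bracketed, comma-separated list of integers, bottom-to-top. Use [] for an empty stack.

Step 1 ('push 8'): [8]
Step 2 ('dup'): [8, 8]
Step 3 ('push 12'): [8, 8, 12]
Step 4 ('sub'): [8, -4]
Step 5 ('div'): [-2]

Answer: [-2]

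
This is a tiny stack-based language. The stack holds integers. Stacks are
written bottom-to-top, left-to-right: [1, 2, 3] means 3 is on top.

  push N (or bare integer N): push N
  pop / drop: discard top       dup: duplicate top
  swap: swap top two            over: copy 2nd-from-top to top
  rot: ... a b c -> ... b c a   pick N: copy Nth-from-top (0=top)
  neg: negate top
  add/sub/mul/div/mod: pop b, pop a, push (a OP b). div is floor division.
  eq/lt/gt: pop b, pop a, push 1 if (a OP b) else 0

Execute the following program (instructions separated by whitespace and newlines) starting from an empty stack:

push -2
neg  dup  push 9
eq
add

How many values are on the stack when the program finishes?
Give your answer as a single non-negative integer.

Answer: 1

Derivation:
After 'push -2': stack = [-2] (depth 1)
After 'neg': stack = [2] (depth 1)
After 'dup': stack = [2, 2] (depth 2)
After 'push 9': stack = [2, 2, 9] (depth 3)
After 'eq': stack = [2, 0] (depth 2)
After 'add': stack = [2] (depth 1)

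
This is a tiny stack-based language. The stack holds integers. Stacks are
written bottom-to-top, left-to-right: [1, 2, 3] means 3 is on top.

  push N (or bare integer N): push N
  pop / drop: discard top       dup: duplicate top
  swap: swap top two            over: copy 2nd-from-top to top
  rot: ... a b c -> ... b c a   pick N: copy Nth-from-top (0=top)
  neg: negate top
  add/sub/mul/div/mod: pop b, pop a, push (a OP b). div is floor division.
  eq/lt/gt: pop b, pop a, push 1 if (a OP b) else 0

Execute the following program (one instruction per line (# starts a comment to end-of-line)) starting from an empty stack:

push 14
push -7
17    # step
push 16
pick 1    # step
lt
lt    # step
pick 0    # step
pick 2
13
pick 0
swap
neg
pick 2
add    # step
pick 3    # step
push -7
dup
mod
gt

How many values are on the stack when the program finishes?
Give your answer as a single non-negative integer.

After 'push 14': stack = [14] (depth 1)
After 'push -7': stack = [14, -7] (depth 2)
After 'push 17': stack = [14, -7, 17] (depth 3)
After 'push 16': stack = [14, -7, 17, 16] (depth 4)
After 'pick 1': stack = [14, -7, 17, 16, 17] (depth 5)
After 'lt': stack = [14, -7, 17, 1] (depth 4)
After 'lt': stack = [14, -7, 0] (depth 3)
After 'pick 0': stack = [14, -7, 0, 0] (depth 4)
After 'pick 2': stack = [14, -7, 0, 0, -7] (depth 5)
After 'push 13': stack = [14, -7, 0, 0, -7, 13] (depth 6)
After 'pick 0': stack = [14, -7, 0, 0, -7, 13, 13] (depth 7)
After 'swap': stack = [14, -7, 0, 0, -7, 13, 13] (depth 7)
After 'neg': stack = [14, -7, 0, 0, -7, 13, -13] (depth 7)
After 'pick 2': stack = [14, -7, 0, 0, -7, 13, -13, -7] (depth 8)
After 'add': stack = [14, -7, 0, 0, -7, 13, -20] (depth 7)
After 'pick 3': stack = [14, -7, 0, 0, -7, 13, -20, 0] (depth 8)
After 'push -7': stack = [14, -7, 0, 0, -7, 13, -20, 0, -7] (depth 9)
After 'dup': stack = [14, -7, 0, 0, -7, 13, -20, 0, -7, -7] (depth 10)
After 'mod': stack = [14, -7, 0, 0, -7, 13, -20, 0, 0] (depth 9)
After 'gt': stack = [14, -7, 0, 0, -7, 13, -20, 0] (depth 8)

Answer: 8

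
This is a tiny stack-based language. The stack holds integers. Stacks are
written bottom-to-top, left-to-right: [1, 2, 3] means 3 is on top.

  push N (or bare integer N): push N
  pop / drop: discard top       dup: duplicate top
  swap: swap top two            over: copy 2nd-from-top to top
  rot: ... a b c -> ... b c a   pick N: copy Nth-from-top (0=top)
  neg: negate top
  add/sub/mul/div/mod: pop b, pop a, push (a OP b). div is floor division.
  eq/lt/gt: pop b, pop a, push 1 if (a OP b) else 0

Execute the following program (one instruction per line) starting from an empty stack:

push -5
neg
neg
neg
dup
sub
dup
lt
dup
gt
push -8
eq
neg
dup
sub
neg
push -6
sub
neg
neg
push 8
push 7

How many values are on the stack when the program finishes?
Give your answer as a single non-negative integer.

Answer: 3

Derivation:
After 'push -5': stack = [-5] (depth 1)
After 'neg': stack = [5] (depth 1)
After 'neg': stack = [-5] (depth 1)
After 'neg': stack = [5] (depth 1)
After 'dup': stack = [5, 5] (depth 2)
After 'sub': stack = [0] (depth 1)
After 'dup': stack = [0, 0] (depth 2)
After 'lt': stack = [0] (depth 1)
After 'dup': stack = [0, 0] (depth 2)
After 'gt': stack = [0] (depth 1)
  ...
After 'neg': stack = [0] (depth 1)
After 'dup': stack = [0, 0] (depth 2)
After 'sub': stack = [0] (depth 1)
After 'neg': stack = [0] (depth 1)
After 'push -6': stack = [0, -6] (depth 2)
After 'sub': stack = [6] (depth 1)
After 'neg': stack = [-6] (depth 1)
After 'neg': stack = [6] (depth 1)
After 'push 8': stack = [6, 8] (depth 2)
After 'push 7': stack = [6, 8, 7] (depth 3)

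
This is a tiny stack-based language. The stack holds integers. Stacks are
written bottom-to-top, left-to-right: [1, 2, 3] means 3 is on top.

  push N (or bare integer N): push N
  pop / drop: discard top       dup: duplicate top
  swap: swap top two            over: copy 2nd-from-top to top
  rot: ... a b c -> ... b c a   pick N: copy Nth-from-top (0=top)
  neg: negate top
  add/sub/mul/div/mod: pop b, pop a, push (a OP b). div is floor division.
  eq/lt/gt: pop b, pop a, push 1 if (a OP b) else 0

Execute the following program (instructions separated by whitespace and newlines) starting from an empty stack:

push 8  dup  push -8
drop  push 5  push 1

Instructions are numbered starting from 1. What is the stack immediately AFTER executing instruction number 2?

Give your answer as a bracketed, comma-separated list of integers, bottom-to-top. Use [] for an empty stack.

Answer: [8, 8]

Derivation:
Step 1 ('push 8'): [8]
Step 2 ('dup'): [8, 8]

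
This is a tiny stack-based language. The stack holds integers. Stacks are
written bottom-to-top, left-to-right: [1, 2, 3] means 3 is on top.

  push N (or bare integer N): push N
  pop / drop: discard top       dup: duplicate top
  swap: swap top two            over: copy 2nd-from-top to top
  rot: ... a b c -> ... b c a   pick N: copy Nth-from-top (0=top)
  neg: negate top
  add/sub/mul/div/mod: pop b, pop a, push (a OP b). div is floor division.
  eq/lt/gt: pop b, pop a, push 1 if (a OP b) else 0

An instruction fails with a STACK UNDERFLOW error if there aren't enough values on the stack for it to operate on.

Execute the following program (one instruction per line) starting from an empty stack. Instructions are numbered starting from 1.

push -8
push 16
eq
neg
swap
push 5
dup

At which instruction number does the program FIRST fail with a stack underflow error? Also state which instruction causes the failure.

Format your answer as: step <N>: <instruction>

Answer: step 5: swap

Derivation:
Step 1 ('push -8'): stack = [-8], depth = 1
Step 2 ('push 16'): stack = [-8, 16], depth = 2
Step 3 ('eq'): stack = [0], depth = 1
Step 4 ('neg'): stack = [0], depth = 1
Step 5 ('swap'): needs 2 value(s) but depth is 1 — STACK UNDERFLOW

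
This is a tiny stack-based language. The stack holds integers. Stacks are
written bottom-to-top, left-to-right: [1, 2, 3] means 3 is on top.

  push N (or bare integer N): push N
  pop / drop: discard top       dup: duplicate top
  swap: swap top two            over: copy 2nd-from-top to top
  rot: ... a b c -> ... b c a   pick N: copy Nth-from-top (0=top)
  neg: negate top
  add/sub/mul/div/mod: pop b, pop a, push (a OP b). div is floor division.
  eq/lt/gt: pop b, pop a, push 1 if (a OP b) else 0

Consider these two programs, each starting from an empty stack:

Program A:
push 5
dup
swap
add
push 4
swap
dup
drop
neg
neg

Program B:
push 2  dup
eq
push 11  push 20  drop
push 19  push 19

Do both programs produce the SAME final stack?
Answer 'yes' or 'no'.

Answer: no

Derivation:
Program A trace:
  After 'push 5': [5]
  After 'dup': [5, 5]
  After 'swap': [5, 5]
  After 'add': [10]
  After 'push 4': [10, 4]
  After 'swap': [4, 10]
  After 'dup': [4, 10, 10]
  After 'drop': [4, 10]
  After 'neg': [4, -10]
  After 'neg': [4, 10]
Program A final stack: [4, 10]

Program B trace:
  After 'push 2': [2]
  After 'dup': [2, 2]
  After 'eq': [1]
  After 'push 11': [1, 11]
  After 'push 20': [1, 11, 20]
  After 'drop': [1, 11]
  After 'push 19': [1, 11, 19]
  After 'push 19': [1, 11, 19, 19]
Program B final stack: [1, 11, 19, 19]
Same: no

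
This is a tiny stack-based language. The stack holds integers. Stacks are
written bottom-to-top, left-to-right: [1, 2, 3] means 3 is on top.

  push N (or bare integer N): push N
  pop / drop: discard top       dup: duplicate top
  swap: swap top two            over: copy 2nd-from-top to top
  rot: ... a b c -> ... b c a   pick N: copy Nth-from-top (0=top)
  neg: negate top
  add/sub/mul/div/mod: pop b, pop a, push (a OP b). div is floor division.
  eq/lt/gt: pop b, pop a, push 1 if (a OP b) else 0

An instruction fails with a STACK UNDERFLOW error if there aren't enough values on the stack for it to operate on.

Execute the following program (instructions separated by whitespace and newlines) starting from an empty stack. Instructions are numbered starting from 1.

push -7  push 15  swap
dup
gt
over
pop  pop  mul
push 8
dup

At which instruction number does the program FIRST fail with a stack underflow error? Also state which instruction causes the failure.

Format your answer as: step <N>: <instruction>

Answer: step 9: mul

Derivation:
Step 1 ('push -7'): stack = [-7], depth = 1
Step 2 ('push 15'): stack = [-7, 15], depth = 2
Step 3 ('swap'): stack = [15, -7], depth = 2
Step 4 ('dup'): stack = [15, -7, -7], depth = 3
Step 5 ('gt'): stack = [15, 0], depth = 2
Step 6 ('over'): stack = [15, 0, 15], depth = 3
Step 7 ('pop'): stack = [15, 0], depth = 2
Step 8 ('pop'): stack = [15], depth = 1
Step 9 ('mul'): needs 2 value(s) but depth is 1 — STACK UNDERFLOW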